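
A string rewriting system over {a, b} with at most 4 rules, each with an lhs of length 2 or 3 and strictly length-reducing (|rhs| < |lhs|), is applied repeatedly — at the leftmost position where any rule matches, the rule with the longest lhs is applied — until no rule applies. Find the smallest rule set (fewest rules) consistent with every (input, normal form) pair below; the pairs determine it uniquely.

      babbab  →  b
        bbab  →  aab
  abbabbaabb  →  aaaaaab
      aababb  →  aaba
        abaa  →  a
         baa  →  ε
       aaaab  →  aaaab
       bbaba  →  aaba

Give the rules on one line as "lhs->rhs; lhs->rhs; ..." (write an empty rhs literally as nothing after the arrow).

baa->; bab->ba; bb->b; bba->aa

  | babbab => babab => baab => b
  | bbab => aab
  | abbabbaabb => aaabbaabb => aaaaaabb => aaaaaab
  | aababb => aabab => aaba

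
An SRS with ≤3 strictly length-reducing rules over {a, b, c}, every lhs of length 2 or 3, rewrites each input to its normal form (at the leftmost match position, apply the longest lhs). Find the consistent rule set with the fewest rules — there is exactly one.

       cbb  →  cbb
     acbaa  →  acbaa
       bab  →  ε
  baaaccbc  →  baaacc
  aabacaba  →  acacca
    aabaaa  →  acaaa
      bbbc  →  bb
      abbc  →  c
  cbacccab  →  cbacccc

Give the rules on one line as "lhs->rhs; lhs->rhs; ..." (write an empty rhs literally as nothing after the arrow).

ab->c; bc->

  | cbb
  | acbaa
  | bab => bc => ε
  | baaaccbc => baaacc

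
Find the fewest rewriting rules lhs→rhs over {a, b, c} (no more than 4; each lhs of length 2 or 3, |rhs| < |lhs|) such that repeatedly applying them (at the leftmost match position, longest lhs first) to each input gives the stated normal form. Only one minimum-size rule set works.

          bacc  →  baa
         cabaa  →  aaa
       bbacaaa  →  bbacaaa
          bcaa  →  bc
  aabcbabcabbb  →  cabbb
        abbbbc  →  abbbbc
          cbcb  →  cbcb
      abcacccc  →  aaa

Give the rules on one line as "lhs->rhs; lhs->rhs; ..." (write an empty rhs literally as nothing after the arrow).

  | bacc => baa
  | cabaa => ccaa => aaa
  | bbacaaa
  | bcaa => bca => bc

aba->ca; abc->; bca->bc; cc->a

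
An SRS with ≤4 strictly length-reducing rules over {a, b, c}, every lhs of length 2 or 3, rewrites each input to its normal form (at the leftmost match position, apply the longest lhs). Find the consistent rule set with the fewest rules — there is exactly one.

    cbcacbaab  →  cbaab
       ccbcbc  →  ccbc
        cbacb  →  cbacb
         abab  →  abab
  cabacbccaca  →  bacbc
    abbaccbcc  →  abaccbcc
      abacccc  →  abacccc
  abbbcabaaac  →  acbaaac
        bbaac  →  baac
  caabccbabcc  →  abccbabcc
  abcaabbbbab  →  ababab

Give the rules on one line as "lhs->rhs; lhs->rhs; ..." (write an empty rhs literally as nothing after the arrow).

bb->b; bbc->cc; bcb->b; ca->

  | cbcacbaab => cbcbaab => cbaab
  | ccbcbc => ccbc
  | cbacb
  | abab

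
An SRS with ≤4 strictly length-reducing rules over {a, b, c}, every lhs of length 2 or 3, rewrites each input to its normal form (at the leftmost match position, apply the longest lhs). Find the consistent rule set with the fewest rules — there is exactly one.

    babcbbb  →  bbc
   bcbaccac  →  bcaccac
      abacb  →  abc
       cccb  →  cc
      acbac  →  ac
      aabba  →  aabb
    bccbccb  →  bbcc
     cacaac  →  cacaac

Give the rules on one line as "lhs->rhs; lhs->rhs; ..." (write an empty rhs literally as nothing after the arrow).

acb->; ba->b; cb->c; ccb->bc

  | babcbbb => bbcbbb => bbcbb => bbcb => bbc
  | bcbaccac => bcaccac
  | abacb => abcb => abc
  | cccb => cbc => cc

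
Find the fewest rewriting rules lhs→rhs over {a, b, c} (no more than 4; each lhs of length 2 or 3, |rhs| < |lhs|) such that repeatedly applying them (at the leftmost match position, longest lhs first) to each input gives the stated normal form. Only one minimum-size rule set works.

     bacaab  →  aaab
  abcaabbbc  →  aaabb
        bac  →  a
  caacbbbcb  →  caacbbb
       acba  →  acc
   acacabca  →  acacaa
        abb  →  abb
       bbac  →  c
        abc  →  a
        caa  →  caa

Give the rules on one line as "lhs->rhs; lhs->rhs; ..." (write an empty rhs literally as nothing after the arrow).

  | bacaab => aaab
  | abcaabbbc => aaabbbc => aaabb
  | bac => a
  | caacbbbcb => caacbbb

ba->c; bac->a; bc->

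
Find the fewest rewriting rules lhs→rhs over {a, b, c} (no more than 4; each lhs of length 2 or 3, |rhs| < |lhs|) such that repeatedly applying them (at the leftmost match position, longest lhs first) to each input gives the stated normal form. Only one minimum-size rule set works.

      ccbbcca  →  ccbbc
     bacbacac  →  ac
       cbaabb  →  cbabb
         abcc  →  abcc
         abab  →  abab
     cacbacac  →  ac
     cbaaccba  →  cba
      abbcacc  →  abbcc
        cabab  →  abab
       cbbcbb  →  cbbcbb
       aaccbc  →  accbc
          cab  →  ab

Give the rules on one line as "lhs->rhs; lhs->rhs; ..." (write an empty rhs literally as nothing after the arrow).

aa->a; bac->a; ca->; cab->ab

  | ccbbcca => ccbbc
  | bacbacac => abacac => aaac => aac => ac
  | cbaabb => cbabb
  | abcc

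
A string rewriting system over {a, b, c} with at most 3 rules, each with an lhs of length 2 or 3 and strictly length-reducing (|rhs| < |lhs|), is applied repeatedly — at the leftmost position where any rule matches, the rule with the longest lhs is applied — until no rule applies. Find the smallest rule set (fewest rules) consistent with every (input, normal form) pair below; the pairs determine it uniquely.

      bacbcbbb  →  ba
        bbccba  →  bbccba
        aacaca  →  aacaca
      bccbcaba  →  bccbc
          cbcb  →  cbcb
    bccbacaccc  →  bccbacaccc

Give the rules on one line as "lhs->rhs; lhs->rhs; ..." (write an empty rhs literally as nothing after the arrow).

  | bacbcbbb => bacbb => ba
  | bbccba
  | aacaca
  | bccbcaba => bccbc

aba->; cbb->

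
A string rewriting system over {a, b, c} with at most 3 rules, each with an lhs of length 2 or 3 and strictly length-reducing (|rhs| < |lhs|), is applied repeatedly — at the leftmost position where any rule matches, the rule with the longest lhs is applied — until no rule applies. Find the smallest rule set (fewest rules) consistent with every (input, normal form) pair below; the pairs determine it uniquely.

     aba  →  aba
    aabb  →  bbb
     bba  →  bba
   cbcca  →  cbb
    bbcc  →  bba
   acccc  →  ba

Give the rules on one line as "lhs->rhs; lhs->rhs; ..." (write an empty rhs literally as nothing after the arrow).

aa->b; cc->a

  | aba
  | aabb => bbb
  | bba
  | cbcca => cbaa => cbb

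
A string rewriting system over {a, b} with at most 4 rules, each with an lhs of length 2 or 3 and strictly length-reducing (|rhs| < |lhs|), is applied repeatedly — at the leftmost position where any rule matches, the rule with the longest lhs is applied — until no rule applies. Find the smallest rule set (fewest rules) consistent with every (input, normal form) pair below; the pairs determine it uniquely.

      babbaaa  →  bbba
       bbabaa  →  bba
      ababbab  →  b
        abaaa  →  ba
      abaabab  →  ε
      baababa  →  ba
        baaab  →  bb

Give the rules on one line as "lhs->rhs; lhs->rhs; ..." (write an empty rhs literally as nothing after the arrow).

  | babbaaa => bbaaa => bbba
  | bbabaa => bbaa => bba
  | ababbab => abbab => bab => b
  | abaaa => aaa => ba

aa->a; aaa->ba; ab->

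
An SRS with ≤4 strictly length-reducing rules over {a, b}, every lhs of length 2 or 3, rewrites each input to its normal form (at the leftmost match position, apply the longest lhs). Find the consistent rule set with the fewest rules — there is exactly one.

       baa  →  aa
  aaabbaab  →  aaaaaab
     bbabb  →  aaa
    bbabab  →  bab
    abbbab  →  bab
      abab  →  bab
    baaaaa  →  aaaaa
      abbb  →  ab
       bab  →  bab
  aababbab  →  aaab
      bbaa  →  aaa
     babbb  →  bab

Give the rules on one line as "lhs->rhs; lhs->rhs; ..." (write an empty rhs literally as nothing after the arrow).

aba->ba; baa->aa; bb->a; bbb->b

  | baa => aa
  | aaabbaab => aaaaaab
  | bbabb => aabb => aaa
  | bbabab => aabab => abab => bab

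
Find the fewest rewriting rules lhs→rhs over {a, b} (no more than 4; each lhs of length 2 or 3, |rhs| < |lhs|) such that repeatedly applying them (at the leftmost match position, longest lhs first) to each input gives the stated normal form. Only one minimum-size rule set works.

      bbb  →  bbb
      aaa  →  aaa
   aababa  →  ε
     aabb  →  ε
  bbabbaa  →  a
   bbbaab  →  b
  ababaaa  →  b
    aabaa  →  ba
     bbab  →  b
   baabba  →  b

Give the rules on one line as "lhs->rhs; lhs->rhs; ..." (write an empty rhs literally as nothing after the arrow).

ab->; aba->bb; baa->b; bba->

  | bbb
  | aaa
  | aababa => abbba => bba => ε
  | aabb => ab => ε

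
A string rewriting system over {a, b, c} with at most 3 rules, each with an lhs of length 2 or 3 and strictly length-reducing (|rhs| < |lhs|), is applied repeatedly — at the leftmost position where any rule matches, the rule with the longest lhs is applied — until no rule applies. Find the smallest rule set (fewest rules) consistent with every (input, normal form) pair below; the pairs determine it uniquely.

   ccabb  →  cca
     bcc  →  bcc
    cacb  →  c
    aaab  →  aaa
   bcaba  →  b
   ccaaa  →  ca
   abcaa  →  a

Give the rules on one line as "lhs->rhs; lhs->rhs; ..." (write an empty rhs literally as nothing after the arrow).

ab->a; acb->; caa->

  | ccabb => ccab => cca
  | bcc
  | cacb => c
  | aaab => aaa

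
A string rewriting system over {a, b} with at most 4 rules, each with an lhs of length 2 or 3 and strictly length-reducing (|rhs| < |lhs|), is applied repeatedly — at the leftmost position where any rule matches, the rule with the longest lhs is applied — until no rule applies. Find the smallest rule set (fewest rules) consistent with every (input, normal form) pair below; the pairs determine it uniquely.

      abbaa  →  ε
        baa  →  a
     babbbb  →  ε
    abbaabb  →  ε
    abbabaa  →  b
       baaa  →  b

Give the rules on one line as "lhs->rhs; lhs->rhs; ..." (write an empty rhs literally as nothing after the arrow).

  | abbaa => aaa => ba => ε
  | baa => a
  | babbbb => bbbb => bb => ε
  | abbaabb => aaabb => babb => bb => ε

aa->b; ba->; bb->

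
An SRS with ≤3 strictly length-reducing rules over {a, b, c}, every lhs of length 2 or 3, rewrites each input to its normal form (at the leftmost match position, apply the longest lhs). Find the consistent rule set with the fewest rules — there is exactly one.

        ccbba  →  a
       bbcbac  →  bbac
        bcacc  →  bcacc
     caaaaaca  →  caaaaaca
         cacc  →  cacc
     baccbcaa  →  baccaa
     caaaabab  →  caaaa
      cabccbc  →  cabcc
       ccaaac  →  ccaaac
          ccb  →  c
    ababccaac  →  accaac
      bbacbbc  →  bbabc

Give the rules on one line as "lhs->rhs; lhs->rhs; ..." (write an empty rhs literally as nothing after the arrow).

aba->ac; cb->

  | ccbba => cba => a
  | bbcbac => bbac
  | bcacc
  | caaaaaca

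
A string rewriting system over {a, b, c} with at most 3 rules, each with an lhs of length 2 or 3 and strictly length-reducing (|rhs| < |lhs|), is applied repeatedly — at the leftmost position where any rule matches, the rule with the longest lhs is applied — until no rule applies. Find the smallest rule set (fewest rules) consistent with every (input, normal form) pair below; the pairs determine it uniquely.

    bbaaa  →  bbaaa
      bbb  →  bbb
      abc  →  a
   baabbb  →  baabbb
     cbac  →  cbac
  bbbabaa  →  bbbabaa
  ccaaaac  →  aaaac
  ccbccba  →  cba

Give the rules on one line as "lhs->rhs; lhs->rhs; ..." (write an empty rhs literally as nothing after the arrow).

  | bbaaa
  | bbb
  | abc => a
  | baabbb

bc->; cc->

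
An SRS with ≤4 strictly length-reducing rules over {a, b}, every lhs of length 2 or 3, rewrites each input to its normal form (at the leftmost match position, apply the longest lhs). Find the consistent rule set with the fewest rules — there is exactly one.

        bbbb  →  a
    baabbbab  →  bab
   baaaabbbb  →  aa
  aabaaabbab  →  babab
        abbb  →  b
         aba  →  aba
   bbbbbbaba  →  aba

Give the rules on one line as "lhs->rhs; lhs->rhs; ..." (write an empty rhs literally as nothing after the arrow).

aaa->ba; aab->a; abb->; bbb->aa

  | bbbb => aab => a
  | baabbbab => babbab => bab
  | baaaabbbb => bbaabbbb => bbabbb => bbb => aa
  | aabaaabbab => aaaabbab => baabbab => babab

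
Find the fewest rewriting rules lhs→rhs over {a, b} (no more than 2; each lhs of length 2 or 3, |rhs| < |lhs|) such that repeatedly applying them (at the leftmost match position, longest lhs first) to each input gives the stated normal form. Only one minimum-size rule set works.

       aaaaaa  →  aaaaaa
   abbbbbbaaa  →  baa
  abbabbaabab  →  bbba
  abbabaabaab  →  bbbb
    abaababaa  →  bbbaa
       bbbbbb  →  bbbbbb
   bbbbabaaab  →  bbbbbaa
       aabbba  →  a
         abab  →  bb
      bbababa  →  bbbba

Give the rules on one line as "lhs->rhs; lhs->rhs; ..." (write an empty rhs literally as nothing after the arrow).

  | aaaaaa
  | abbbbbbaaa => abbbbbaaa => abbbbaaa => abbbaaa => abbaaa => abaaa => baa
  | abbabbaabab => ababbaabab => bbbaabab => bbbabb => bbbab => bbba
  | abbabaabaab => ababaabaab => bbaabaab => bbabab => bbbb

ab->a; aba->b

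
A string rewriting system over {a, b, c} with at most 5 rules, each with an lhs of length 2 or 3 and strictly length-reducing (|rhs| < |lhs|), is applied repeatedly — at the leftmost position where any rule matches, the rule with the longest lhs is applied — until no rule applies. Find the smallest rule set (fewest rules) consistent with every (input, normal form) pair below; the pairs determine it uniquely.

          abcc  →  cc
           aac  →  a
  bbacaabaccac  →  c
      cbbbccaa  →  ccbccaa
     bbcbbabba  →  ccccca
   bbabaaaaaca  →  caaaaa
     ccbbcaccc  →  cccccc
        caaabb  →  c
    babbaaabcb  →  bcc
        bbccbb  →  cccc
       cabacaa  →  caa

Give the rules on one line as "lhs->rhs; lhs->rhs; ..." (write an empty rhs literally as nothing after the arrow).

  | abcc => cc
  | aac => a
  | bbacaabaccac => cacaabaccac => caabaccac => caaccac => cacac => cac => c
  | cbbbccaa => ccbccaa

ab->; abb->cc; ac->; bb->c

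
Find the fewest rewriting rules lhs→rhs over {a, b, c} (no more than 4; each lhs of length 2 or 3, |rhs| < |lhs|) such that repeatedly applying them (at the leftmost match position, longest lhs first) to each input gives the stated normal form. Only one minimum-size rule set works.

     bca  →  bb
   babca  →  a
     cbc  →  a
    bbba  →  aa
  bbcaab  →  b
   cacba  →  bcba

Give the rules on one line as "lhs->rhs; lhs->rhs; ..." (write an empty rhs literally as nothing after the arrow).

  | bca => bb
  | babca => bbca => bbb => a
  | cbc => a
  | bbba => aa

ab->b; bbb->a; ca->b; cbc->a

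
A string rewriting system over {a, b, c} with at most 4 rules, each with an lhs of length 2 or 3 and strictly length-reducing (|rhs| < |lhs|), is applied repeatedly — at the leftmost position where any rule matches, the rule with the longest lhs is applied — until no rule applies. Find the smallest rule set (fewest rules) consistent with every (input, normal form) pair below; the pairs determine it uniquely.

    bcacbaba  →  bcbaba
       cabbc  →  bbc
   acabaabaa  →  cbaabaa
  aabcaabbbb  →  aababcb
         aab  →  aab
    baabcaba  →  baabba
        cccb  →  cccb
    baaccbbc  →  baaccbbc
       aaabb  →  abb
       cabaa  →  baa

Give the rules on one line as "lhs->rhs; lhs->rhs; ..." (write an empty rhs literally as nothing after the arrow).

aaa->a; aca->c; bbb->bc; ca->

  | bcacbaba => bcbaba
  | cabbc => bbc
  | acabaabaa => cbaabaa
  | aabcaabbbb => aababbbb => aababcb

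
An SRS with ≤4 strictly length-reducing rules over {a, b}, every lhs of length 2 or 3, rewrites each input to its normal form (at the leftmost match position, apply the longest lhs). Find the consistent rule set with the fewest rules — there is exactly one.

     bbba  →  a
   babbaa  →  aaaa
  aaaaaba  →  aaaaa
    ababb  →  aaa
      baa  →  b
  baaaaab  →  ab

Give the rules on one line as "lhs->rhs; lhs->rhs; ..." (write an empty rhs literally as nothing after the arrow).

  | bbba => aba => a
  | babbaa => abbaa => aaaa
  | aaaaaba => aaaaa
  | ababb => aabb => aaa

ba->; baa->b; bab->ab; bb->a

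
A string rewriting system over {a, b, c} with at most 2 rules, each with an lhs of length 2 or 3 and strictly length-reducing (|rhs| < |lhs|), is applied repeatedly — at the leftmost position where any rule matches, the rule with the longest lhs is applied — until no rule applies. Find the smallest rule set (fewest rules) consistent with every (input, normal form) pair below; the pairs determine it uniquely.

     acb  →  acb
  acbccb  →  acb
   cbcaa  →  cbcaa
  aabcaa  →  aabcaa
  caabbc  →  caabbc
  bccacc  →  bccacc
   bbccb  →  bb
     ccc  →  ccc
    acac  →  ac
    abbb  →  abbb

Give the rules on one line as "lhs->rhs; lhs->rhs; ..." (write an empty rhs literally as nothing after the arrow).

  | acb
  | acbccb => acb
  | cbcaa
  | aabcaa

aca->a; ccb->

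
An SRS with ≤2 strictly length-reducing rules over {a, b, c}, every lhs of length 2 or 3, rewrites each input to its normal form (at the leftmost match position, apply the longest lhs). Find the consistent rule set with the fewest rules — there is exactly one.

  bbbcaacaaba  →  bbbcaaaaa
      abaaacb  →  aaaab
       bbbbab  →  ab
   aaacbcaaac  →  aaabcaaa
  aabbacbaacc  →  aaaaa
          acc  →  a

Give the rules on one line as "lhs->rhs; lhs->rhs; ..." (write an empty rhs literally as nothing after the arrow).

ac->a; ba->a

  | bbbcaacaaba => bbbcaaaaba => bbbcaaaaa
  | abaaacb => aaaacb => aaaab
  | bbbbab => bbbab => bbab => bab => ab
  | aaacbcaaac => aaabcaaac => aaabcaaa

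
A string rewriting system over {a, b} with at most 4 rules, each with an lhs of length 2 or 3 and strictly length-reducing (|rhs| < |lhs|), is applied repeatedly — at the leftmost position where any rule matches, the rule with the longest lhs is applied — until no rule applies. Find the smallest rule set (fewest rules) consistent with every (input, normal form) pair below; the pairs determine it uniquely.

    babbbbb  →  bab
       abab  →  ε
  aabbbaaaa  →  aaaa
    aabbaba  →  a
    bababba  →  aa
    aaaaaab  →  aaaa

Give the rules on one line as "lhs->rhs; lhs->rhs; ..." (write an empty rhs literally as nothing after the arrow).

aab->; aba->aa; baa->a; bb->

  | babbbbb => babbb => bab
  | abab => aab => ε
  | aabbbaaaa => bbaaaa => aaaa
  | aabbaba => baba => baa => a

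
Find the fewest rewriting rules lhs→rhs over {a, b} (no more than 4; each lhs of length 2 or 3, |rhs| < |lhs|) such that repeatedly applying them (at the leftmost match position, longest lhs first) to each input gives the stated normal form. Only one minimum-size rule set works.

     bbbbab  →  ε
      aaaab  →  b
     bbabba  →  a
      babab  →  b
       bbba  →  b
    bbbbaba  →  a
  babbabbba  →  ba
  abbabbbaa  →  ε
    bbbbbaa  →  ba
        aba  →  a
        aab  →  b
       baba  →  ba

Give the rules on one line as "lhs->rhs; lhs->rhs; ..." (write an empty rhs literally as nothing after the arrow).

  | bbbbab => bbabb => abbb => abb => ab => ε
  | aaaab => aab => b
  | bbabba => abbba => abba => aba => a
  | babab => bab => b

aa->; ab->; abb->ab; bba->ab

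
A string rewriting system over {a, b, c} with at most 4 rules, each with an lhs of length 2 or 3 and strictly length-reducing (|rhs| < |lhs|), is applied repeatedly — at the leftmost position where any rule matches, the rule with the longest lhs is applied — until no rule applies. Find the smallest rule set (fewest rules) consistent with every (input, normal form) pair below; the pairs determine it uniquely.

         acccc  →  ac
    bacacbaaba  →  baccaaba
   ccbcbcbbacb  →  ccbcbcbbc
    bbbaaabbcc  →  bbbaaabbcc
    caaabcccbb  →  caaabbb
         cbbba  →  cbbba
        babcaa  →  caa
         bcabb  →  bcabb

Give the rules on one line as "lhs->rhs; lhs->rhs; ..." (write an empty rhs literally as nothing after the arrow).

acb->c; bab->; ccc->

  | acccc => ac
  | bacacbaaba => baccaaba
  | ccbcbcbbacb => ccbcbcbbc
  | bbbaaabbcc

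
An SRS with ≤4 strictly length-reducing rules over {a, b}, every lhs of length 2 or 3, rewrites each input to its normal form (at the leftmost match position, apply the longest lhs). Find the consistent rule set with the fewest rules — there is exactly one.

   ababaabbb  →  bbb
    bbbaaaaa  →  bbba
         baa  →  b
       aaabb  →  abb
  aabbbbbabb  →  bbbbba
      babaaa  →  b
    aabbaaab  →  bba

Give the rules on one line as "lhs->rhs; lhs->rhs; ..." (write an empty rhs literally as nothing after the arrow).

aa->; aba->a; bab->ba

  | ababaabbb => abaabbb => aabbb => bbb
  | bbbaaaaa => bbbaaa => bbba
  | baa => b
  | aaabb => abb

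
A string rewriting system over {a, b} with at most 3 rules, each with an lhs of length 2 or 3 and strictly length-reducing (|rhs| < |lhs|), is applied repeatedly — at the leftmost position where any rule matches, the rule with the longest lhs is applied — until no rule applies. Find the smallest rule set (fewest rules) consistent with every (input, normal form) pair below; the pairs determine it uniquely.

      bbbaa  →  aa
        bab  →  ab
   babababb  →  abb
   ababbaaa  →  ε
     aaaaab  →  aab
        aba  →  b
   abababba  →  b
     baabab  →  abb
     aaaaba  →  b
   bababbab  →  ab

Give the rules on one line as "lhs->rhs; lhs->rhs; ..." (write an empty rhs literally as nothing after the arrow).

aaa->; aba->b; ba->a

  | bbbaa => bbaa => baa => aa
  | bab => ab
  | babababb => abababb => bbabb => babb => abb
  | ababbaaa => bbbaaa => bbaaa => baaa => aaa => ε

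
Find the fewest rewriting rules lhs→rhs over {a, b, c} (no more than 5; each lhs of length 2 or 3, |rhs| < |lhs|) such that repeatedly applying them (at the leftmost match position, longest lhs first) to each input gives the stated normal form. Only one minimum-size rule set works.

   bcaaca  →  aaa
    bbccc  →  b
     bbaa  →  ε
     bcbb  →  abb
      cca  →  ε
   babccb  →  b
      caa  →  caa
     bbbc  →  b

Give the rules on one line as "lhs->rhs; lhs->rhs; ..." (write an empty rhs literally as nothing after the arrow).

ac->; ba->; bc->a; cc->b

  | bcaaca => aaaca => aaa
  | bbccc => bacc => cc => b
  | bbaa => ba => ε
  | bcbb => abb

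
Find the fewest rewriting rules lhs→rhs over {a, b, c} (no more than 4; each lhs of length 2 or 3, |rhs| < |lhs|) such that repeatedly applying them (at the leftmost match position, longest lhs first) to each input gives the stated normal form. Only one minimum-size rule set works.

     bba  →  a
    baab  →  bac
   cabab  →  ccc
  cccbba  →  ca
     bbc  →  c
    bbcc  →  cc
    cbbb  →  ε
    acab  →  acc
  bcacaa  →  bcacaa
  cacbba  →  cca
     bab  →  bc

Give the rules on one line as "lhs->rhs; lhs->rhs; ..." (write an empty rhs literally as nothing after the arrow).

ab->c; bb->; cb->

  | bba => a
  | baab => bac
  | cabab => ccab => ccc
  | cccbba => ccba => ca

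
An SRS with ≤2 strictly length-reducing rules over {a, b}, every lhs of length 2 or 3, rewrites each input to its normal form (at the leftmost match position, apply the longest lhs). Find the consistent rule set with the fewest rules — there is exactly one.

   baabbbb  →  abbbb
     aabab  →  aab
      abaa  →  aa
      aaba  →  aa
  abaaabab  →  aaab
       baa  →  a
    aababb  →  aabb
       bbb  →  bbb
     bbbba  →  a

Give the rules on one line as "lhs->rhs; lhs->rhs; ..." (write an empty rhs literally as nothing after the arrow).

ba->; bba->a

  | baabbbb => abbbb
  | aabab => aab
  | abaa => aa
  | aaba => aa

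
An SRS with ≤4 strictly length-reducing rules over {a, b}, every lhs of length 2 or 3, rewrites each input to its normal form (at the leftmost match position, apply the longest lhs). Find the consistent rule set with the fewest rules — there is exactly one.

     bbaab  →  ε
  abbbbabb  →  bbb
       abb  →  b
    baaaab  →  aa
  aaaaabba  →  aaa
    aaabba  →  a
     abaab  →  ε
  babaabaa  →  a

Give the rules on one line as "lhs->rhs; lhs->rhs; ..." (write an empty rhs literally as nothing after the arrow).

  | bbaab => ab => ε
  | abbbbabb => bbbabb => bbb
  | abb => b
  | baaaab => aaab => aa

ab->; aba->; ba->; bba->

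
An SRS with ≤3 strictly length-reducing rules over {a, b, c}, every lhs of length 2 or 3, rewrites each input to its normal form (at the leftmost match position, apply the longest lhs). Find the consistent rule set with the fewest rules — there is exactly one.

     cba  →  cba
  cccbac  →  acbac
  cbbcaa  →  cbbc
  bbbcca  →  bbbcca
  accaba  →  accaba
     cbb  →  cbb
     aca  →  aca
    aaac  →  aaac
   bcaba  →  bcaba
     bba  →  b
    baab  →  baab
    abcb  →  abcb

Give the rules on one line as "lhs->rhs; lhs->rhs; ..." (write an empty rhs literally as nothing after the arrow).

  | cba
  | cccbac => acbac
  | cbbcaa => cbbc
  | bbbcca

bba->b; caa->c; ccc->ac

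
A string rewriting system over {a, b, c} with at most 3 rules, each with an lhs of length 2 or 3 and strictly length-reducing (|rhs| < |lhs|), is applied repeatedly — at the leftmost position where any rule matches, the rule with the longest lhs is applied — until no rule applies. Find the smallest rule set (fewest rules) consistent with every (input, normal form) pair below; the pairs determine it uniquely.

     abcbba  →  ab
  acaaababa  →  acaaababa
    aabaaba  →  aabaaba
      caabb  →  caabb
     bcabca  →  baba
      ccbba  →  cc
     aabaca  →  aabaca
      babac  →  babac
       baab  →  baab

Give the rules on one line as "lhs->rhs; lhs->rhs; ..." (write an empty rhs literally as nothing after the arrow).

bba->; bc->b

  | abcbba => abbba => ab
  | acaaababa
  | aabaaba
  | caabb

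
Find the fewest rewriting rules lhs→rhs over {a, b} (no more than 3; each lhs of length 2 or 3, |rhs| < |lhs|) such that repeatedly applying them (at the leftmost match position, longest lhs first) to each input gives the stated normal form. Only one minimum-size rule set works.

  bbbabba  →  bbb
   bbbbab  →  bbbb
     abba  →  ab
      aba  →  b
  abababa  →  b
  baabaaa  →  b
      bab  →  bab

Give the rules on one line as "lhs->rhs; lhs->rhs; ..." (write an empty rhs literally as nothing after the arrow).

aba->b; bba->b

  | bbbabba => bbbba => bbb
  | bbbbab => bbbb
  | abba => ab
  | aba => b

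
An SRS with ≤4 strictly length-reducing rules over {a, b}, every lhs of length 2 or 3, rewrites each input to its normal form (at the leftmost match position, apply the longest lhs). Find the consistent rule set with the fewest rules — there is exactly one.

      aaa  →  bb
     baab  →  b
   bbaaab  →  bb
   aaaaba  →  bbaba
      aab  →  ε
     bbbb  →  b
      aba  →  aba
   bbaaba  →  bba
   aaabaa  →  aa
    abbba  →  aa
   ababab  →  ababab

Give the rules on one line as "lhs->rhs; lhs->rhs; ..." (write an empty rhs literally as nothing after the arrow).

aaa->bb; aab->; bbb->

  | aaa => bb
  | baab => b
  | bbaaab => bbbbb => bb
  | aaaaba => bbaba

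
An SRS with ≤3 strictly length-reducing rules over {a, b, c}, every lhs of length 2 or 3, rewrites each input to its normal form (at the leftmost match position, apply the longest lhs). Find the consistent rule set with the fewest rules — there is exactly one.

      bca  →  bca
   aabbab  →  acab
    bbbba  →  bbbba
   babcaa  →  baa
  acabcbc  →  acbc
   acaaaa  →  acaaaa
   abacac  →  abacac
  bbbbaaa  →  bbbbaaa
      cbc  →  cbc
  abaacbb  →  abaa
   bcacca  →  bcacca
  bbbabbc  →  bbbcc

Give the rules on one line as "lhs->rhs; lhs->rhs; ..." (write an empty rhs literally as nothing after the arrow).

  | bca
  | aabbab => acab
  | bbbba
  | babcaa => baa

abb->c; abc->; cbb->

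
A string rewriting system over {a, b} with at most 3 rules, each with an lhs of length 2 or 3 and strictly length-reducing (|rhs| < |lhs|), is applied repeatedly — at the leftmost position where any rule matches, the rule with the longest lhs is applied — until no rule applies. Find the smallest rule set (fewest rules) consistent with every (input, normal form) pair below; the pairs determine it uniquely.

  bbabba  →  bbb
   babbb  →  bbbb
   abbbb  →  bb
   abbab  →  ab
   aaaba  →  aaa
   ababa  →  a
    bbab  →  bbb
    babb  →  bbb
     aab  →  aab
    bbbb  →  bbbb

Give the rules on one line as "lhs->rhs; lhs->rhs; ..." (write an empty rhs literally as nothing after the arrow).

  | bbabba => bbbba => bbb
  | babbb => bbbb
  | abbbb => bb
  | abbab => ab

abb->; ba->; bab->bb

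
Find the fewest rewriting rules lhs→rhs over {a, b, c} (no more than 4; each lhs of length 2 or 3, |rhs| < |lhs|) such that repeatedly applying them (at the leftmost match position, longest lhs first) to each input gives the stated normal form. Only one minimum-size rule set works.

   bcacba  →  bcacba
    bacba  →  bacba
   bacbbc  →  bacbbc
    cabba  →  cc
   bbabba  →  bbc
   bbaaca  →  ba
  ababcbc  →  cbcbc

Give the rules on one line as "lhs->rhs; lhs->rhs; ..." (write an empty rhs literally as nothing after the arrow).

  | bcacba
  | bacba
  | bacbbc
  | cabba => caba => caa => cc

aa->c; ab->a; bcc->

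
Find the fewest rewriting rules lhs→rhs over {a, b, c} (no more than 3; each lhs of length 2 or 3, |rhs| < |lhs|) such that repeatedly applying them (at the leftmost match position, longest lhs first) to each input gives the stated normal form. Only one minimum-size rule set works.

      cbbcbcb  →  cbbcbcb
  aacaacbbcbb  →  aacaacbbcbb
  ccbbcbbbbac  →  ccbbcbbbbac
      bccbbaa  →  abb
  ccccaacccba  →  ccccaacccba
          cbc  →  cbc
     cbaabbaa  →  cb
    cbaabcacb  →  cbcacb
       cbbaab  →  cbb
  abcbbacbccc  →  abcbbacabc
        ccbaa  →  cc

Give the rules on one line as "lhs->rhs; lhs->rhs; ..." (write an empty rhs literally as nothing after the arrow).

baa->; bcc->ab

  | cbbcbcb
  | aacaacbbcbb
  | ccbbcbbbbac
  | bccbbaa => abbbaa => abb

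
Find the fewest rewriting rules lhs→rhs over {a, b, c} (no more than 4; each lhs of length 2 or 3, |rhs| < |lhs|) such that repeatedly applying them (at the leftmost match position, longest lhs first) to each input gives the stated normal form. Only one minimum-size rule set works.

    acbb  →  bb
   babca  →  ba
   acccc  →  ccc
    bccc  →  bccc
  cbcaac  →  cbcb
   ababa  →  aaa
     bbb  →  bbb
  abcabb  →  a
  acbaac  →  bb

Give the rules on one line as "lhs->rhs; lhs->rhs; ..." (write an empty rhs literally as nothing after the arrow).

aac->b; ab->a; ac->

  | acbb => bb
  | babca => baca => ba
  | acccc => ccc
  | bccc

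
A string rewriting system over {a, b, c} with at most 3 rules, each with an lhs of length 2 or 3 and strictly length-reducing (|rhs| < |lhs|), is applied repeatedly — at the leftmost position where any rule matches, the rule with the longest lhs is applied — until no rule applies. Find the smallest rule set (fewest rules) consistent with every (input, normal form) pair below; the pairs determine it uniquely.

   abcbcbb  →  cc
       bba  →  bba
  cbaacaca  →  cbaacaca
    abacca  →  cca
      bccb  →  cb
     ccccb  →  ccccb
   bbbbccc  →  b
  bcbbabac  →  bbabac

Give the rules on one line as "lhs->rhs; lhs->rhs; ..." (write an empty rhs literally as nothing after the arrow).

abb->cc; acc->b; bc->

  | abcbcbb => abcbb => abb => cc
  | bba
  | cbaacaca
  | abacca => abba => cca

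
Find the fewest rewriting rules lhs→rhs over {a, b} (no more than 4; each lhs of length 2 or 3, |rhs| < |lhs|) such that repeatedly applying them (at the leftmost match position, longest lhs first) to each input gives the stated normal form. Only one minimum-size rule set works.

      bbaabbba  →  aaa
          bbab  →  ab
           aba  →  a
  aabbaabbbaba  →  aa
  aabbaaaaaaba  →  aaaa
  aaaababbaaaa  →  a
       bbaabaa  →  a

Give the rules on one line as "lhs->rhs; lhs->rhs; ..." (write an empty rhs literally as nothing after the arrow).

aba->bb; ba->a; bb->a; bba->ba

  | bbaabbba => baabbba => aabbba => aaaba => aabb => aaa
  | bbab => bab => ab
  | aba => bb => a
  | aabbaabbbaba => aabaabbbaba => abbabbbaba => ababbbaba => bbbbbaba => abbbaba => aababa => abbba => aaba => abb => aa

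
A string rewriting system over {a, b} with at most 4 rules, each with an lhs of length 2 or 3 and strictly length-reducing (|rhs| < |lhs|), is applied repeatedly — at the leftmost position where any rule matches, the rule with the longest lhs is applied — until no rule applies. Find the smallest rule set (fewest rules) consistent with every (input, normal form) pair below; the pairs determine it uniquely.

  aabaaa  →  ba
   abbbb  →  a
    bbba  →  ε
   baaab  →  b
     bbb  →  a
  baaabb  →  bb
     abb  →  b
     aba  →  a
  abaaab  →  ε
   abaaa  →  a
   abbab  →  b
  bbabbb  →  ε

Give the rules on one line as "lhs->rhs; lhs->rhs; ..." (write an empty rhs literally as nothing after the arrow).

aa->; ab->; bbb->a

  | aabaaa => baaa => ba
  | abbbb => bbb => a
  | bbba => aa => ε
  | baaab => bab => b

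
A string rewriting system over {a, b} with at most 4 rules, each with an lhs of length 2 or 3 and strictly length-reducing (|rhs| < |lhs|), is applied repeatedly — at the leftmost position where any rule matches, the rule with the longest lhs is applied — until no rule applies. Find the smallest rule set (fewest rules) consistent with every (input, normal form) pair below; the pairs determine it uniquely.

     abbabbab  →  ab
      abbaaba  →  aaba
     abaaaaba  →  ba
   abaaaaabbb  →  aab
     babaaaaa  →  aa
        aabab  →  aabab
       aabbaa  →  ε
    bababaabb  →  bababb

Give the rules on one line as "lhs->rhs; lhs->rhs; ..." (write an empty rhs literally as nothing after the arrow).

  | abbabbab => abbab => ab
  | abbaaba => aaba
  | abaaaaba => aaaba => ba
  | abaaaaabbb => aaaabbb => abbb => aab

aaa->; baa->; bba->; bbb->ab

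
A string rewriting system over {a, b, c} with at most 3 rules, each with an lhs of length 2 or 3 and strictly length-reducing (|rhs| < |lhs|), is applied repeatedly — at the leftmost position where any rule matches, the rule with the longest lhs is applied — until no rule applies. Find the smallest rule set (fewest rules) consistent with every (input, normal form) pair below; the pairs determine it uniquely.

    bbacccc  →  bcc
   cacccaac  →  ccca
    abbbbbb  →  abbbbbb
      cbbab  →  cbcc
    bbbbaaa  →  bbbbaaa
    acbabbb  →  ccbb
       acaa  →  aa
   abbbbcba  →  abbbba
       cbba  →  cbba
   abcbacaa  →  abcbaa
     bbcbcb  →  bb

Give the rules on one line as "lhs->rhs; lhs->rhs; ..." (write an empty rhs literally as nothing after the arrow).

ac->; bab->cc; bbc->b

  | bbacccc => bbccc => bcc
  | cacccaac => cccaac => ccca
  | abbbbbb
  | cbbab => cbcc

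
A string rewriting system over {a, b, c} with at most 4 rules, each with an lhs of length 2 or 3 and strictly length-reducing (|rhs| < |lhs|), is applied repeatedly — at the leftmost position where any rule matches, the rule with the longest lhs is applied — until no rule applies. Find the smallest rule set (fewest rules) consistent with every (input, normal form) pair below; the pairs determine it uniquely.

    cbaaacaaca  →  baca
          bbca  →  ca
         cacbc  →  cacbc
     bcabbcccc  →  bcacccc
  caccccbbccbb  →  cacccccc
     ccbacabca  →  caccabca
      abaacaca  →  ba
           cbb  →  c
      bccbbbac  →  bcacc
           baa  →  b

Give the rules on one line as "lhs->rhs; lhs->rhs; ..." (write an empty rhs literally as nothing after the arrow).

aa->; aac->b; bb->; cba->ac

  | cbaaacaaca => acaacaaca => acbaaca => aacaca => baca
  | bbca => ca
  | cacbc
  | bcabbcccc => bcacccc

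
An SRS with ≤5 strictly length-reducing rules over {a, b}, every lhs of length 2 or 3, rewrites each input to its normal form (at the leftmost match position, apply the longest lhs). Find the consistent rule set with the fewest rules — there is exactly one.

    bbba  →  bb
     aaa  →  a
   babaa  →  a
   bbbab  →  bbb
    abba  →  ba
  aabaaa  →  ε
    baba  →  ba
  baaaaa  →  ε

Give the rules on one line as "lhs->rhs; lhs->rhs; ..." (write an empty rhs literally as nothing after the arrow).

aa->; ab->; baa->a; bba->b

  | bbba => bb
  | aaa => a
  | babaa => baa => a
  | bbbab => bbb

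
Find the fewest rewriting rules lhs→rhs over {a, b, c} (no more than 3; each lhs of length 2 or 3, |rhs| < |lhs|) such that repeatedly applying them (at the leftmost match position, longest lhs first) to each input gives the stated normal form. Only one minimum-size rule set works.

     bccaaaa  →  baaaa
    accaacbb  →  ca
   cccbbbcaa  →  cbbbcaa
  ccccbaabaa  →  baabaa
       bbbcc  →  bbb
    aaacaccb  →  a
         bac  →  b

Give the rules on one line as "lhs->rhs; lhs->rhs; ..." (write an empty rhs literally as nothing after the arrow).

ac->; acb->ac; cc->

  | bccaaaa => baaaa
  | accaacbb => caacbb => caacb => caac => ca
  | cccbbbcaa => cbbbcaa
  | ccccbaabaa => ccbaabaa => baabaa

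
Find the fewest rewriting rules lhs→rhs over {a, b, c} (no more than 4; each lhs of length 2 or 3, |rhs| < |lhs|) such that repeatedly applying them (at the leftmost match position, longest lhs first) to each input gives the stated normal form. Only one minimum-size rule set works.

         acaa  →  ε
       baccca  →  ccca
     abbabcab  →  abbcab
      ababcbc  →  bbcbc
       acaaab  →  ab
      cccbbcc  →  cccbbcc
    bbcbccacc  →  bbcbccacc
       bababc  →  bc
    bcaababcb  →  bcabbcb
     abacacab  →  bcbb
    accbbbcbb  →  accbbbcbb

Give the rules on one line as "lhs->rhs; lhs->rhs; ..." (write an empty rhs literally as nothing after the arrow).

aba->b; aca->b; ba->

  | acaa => ba => ε
  | baccca => ccca
  | abbabcab => abbcab
  | ababcbc => bbcbc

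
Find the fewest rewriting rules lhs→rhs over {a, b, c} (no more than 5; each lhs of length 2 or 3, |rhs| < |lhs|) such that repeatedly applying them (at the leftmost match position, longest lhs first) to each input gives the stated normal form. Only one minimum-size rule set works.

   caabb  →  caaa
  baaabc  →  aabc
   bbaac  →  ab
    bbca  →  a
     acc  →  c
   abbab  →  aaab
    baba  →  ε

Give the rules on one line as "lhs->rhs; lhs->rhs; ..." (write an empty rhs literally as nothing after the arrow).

aac->b; ac->; ba->; bb->a

  | caabb => caaa
  | baaabc => aabc
  | bbaac => aaac => ab
  | bbca => aca => a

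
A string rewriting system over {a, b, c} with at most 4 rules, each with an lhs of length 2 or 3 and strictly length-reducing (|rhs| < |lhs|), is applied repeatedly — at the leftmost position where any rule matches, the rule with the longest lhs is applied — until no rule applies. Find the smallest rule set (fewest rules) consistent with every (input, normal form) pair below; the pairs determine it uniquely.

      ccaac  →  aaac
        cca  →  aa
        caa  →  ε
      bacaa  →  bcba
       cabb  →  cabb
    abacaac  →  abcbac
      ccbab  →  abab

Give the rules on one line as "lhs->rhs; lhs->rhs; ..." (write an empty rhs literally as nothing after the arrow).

  | ccaac => aaac
  | cca => aa
  | caa => ε
  | bacaa => bcba

aca->cb; caa->; cc->a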